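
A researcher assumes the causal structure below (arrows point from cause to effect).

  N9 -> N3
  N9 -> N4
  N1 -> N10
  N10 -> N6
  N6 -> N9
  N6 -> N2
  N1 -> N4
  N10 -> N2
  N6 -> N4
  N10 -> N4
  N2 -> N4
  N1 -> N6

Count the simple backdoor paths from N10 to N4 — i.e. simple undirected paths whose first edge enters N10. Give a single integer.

A backdoor path from N10 to N4 is any simple undirected path whose first edge points into N10 (i.e. leaves N10 via a parent).
Parents of N10: {N1}.
Enumerating:
  P1: N10 <- N1 -> N6 -> N2 -> N4
  P2: N10 <- N1 -> N6 -> N9 -> N4
  P3: N10 <- N1 -> N6 -> N4
  P4: N10 <- N1 -> N4
That exhausts the simple backdoor paths. Count: 4.

4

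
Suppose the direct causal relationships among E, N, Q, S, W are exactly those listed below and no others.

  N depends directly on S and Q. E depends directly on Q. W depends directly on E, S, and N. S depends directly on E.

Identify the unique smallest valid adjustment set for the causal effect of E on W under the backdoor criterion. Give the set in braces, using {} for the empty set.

{Q}

Variables eligible for adjustment (non-descendants of E, excluding E and W): {Q}.
Backdoor paths from E to W:
  P1: E <- Q -> N <- S -> W
  P2: E <- Q -> N -> W
The empty set is not sufficient: P2 (E <- Q -> N -> W) has no collider blocking it and no conditioned non-collider, so it is open.
Try {Q}:
  P1: blocked at fork node Q ∈ conditioning set.
  P2: blocked at fork node Q ∈ conditioning set.
{Q} contains no descendant of E and blocks every backdoor path.
{Q} is the unique smallest valid adjustment set.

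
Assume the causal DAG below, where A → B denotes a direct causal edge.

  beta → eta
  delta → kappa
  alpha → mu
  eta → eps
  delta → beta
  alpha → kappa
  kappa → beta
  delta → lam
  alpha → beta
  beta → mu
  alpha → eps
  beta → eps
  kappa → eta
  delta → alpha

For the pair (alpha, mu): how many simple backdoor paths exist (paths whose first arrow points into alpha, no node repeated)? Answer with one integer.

4

A backdoor path from alpha to mu is any simple undirected path whose first edge points into alpha (i.e. leaves alpha via a parent).
Parents of alpha: {delta}.
Enumerating:
  P1: alpha <- delta -> kappa -> beta -> mu
  P2: alpha <- delta -> kappa -> eta <- beta -> mu
  P3: alpha <- delta -> kappa -> eta -> eps <- beta -> mu
  P4: alpha <- delta -> beta -> mu
That exhausts the simple backdoor paths. Count: 4.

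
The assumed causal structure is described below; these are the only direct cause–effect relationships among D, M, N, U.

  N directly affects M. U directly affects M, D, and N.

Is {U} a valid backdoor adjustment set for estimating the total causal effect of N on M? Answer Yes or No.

Backdoor paths from N to M (paths whose first edge points into N):
  P1: N <- U -> M
Condition 1 (no descendant of N in the set): holds — descendants of N are {M}; none are in {U}.
Condition 2 (every backdoor path blocked by {U}):
  P1: blocked at fork node U ∈ conditioning set.
{U} satisfies the backdoor criterion.

Yes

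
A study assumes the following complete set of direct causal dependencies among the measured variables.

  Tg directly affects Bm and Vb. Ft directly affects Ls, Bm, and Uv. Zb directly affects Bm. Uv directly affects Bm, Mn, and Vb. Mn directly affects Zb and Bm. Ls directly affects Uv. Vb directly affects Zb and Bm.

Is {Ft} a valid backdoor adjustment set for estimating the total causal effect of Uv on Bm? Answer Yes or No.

Backdoor paths from Uv to Bm (paths whose first edge points into Uv):
  P1: Uv <- Ft -> Bm
  P2: Uv <- Ls <- Ft -> Bm
Condition 1 (no descendant of Uv in the set): holds — descendants of Uv are {Bm, Mn, Vb, Zb}; none are in {Ft}.
Condition 2 (every backdoor path blocked by {Ft}):
  P1: blocked at fork node Ft ∈ conditioning set.
  P2: blocked at fork node Ft ∈ conditioning set.
{Ft} satisfies the backdoor criterion.

Yes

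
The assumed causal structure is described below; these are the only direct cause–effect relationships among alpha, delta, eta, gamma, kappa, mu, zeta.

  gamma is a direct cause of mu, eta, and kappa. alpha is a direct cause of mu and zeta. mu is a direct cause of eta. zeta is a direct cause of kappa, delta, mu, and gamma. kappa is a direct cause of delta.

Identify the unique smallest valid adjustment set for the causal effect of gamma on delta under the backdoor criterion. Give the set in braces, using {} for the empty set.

{zeta}

Variables eligible for adjustment (non-descendants of gamma, excluding gamma and delta): {alpha, zeta}.
Backdoor paths from gamma to delta:
  P1: gamma <- zeta -> kappa -> delta
  P2: gamma <- zeta -> delta
The empty set is not sufficient: P1 (gamma <- zeta -> kappa -> delta) has no collider blocking it and no conditioned non-collider, so it is open.
Try {zeta}:
  P1: blocked at fork node zeta ∈ conditioning set.
  P2: blocked at fork node zeta ∈ conditioning set.
{zeta} contains no descendant of gamma and blocks every backdoor path.
No other singleton works — e.g. {alpha} leaves P1 open — so {zeta} is the unique smallest valid adjustment set.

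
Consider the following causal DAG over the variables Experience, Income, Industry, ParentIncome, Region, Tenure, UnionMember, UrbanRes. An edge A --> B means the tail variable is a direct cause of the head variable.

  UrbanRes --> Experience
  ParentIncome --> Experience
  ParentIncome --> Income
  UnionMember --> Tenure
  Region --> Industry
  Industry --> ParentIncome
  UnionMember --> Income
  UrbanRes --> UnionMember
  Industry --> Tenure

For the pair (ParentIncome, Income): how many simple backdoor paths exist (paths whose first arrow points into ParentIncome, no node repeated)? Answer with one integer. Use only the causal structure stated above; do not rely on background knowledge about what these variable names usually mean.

1

A backdoor path from ParentIncome to Income is any simple undirected path whose first edge points into ParentIncome (i.e. leaves ParentIncome via a parent).
Parents of ParentIncome: {Industry}.
Enumerating:
  P1: ParentIncome <- Industry -> Tenure <- UnionMember -> Income
That exhausts the simple backdoor paths. Count: 1.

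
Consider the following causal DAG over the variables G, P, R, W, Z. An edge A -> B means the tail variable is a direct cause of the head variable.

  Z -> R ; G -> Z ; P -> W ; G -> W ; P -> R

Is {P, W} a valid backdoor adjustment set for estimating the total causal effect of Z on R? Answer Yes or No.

Backdoor paths from Z to R (paths whose first edge points into Z):
  P1: Z <- G -> W <- P -> R
Condition 1 (no descendant of Z in the set): holds — descendants of Z are {R}; none are in {P, W}.
Condition 2 (every backdoor path blocked by {P, W}):
  P1: blocked at fork node P ∈ conditioning set.
{P, W} satisfies the backdoor criterion.

Yes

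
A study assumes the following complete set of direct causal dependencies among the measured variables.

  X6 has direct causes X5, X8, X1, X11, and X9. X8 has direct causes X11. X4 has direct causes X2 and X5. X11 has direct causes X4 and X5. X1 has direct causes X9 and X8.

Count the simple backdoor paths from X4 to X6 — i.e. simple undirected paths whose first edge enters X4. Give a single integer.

A backdoor path from X4 to X6 is any simple undirected path whose first edge points into X4 (i.e. leaves X4 via a parent).
Parents of X4: {X2, X5}.
Enumerating:
  P1: X4 <- X5 -> X11 -> X8 -> X1 <- X9 -> X6
  P2: X4 <- X5 -> X11 -> X8 -> X1 -> X6
  P3: X4 <- X5 -> X11 -> X8 -> X6
  P4: X4 <- X5 -> X11 -> X6
  P5: X4 <- X5 -> X6
That exhausts the simple backdoor paths. Count: 5.

5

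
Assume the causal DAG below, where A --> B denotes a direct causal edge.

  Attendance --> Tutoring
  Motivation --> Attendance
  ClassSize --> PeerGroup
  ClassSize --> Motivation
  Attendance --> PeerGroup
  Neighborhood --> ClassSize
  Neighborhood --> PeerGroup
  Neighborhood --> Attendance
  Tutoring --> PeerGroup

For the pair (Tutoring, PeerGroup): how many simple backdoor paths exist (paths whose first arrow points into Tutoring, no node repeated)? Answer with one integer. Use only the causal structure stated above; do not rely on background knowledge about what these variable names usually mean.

A backdoor path from Tutoring to PeerGroup is any simple undirected path whose first edge points into Tutoring (i.e. leaves Tutoring via a parent).
Parents of Tutoring: {Attendance}.
Enumerating:
  P1: Tutoring <- Attendance <- Neighborhood -> ClassSize -> PeerGroup
  P2: Tutoring <- Attendance <- Neighborhood -> PeerGroup
  P3: Tutoring <- Attendance <- Motivation <- ClassSize <- Neighborhood -> PeerGroup
  P4: Tutoring <- Attendance <- Motivation <- ClassSize -> PeerGroup
  P5: Tutoring <- Attendance -> PeerGroup
That exhausts the simple backdoor paths. Count: 5.

5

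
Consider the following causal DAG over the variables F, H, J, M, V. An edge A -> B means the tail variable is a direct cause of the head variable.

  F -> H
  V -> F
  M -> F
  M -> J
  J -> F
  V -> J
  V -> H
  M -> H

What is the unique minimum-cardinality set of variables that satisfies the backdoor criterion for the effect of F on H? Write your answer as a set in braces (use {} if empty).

{M, V}

Variables eligible for adjustment (non-descendants of F, excluding F and H): {J, M, V}.
Backdoor paths from F to H:
  P1: F <- V -> J <- M -> H
  P2: F <- V -> H
  P3: F <- M -> J <- V -> H
  P4: F <- M -> H
  P5: F <- J <- V -> H
  P6: F <- J <- M -> H
The empty set is not sufficient: P2 (F <- V -> H) has no collider blocking it and no conditioned non-collider, so it is open.
Try {M, V}:
  P1: blocked at fork node V ∈ conditioning set.
  P2: blocked at fork node V ∈ conditioning set.
  P3: blocked at fork node M ∈ conditioning set.
  P4: blocked at fork node M ∈ conditioning set.
  P5: blocked at fork node V ∈ conditioning set.
  P6: blocked at fork node M ∈ conditioning set.
{M, V} contains no descendant of F and blocks every backdoor path.
Every element of {M, V} is needed (dropping M leaves P4 open; dropping V leaves P2 open), so no proper subset is valid.
Among all size-2 subsets of the eligible variables, only {M, V} blocks every backdoor path, so it is the unique smallest valid adjustment set.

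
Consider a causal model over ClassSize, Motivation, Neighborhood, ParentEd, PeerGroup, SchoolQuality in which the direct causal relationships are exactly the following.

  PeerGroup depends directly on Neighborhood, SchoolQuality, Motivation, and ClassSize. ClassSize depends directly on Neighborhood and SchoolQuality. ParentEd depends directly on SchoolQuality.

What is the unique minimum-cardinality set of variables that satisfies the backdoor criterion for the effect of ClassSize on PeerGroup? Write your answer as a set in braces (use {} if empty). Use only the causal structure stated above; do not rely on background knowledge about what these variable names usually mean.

Variables eligible for adjustment (non-descendants of ClassSize, excluding ClassSize and PeerGroup): {Motivation, Neighborhood, ParentEd, SchoolQuality}.
Backdoor paths from ClassSize to PeerGroup:
  P1: ClassSize <- SchoolQuality -> PeerGroup
  P2: ClassSize <- Neighborhood -> PeerGroup
The empty set is not sufficient: P1 (ClassSize <- SchoolQuality -> PeerGroup) has no collider blocking it and no conditioned non-collider, so it is open.
Try {Neighborhood, SchoolQuality}:
  P1: blocked at fork node SchoolQuality ∈ conditioning set.
  P2: blocked at fork node Neighborhood ∈ conditioning set.
{Neighborhood, SchoolQuality} contains no descendant of ClassSize and blocks every backdoor path.
Every element of {Neighborhood, SchoolQuality} is needed (dropping Neighborhood leaves P2 open; dropping SchoolQuality leaves P1 open), so no proper subset is valid.
Among all size-2 subsets of the eligible variables, only {Neighborhood, SchoolQuality} blocks every backdoor path, so it is the unique smallest valid adjustment set.

{Neighborhood, SchoolQuality}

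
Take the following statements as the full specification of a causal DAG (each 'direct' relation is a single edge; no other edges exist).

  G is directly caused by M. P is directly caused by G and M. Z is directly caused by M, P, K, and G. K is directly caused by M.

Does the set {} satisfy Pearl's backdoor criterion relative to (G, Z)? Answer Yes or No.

Backdoor paths from G to Z (paths whose first edge points into G):
  P1: G <- M -> K -> Z
  P2: G <- M -> P -> Z
  P3: G <- M -> Z
Condition 1 (no descendant of G in the set): holds — descendants of G are {P, Z}; none are in {}.
Condition 2 (every backdoor path blocked by {}):
  P1: open — no interior node is in the conditioning set.
  P2: open — no interior node is in the conditioning set.
  P3: open — no interior node is in the conditioning set.
{} does not satisfy the backdoor criterion.

No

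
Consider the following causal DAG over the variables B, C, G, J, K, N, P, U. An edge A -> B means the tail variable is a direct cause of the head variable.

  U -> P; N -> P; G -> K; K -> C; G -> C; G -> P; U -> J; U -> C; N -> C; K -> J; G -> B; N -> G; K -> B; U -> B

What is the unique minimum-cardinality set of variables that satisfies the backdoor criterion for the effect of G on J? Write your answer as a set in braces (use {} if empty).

Variables eligible for adjustment (non-descendants of G, excluding G and J): {N, U}.
Backdoor paths from G to J:
  P1: G <- N -> P <- U -> J
  P2: G <- N -> P <- U -> B <- K -> J
  P3: G <- N -> P <- U -> C <- K -> J
  P4: G <- N -> C <- U -> J
  P5: G <- N -> C <- U -> B <- K -> J
  P6: G <- N -> C <- K -> J
  P7: G <- N -> C <- K -> B <- U -> J
Each backdoor path contains an unconditioned collider, so every path is already blocked with the empty conditioning set:
  P1: blocked at collider P (neither it nor any descendant is in the conditioning set).
  P2: blocked at collider P (neither it nor any descendant is in the conditioning set).
  P3: blocked at collider P (neither it nor any descendant is in the conditioning set).
  P4: blocked at collider C (neither it nor any descendant is in the conditioning set).
  P5: blocked at collider C (neither it nor any descendant is in the conditioning set).
  P6: blocked at collider C (neither it nor any descendant is in the conditioning set).
  P7: blocked at collider C (neither it nor any descendant is in the conditioning set).
The empty set is therefore the unique smallest valid set.

{}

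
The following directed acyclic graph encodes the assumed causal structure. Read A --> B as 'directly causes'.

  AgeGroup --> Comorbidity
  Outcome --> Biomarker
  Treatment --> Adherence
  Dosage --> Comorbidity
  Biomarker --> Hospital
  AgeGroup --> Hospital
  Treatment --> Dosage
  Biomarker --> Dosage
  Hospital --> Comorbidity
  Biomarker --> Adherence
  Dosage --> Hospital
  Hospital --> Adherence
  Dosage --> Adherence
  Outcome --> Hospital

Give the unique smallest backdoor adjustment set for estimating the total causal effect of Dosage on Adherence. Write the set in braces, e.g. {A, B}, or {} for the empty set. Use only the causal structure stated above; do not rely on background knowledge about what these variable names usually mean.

Variables eligible for adjustment (non-descendants of Dosage, excluding Dosage and Adherence): {AgeGroup, Biomarker, Outcome, Treatment}.
Backdoor paths from Dosage to Adherence:
  P1: Dosage <- Biomarker <- Outcome -> Hospital -> Adherence
  P2: Dosage <- Biomarker -> Hospital -> Adherence
  P3: Dosage <- Biomarker -> Adherence
  P4: Dosage <- Treatment -> Adherence
The empty set is not sufficient: P1 (Dosage <- Biomarker <- Outcome -> Hospital -> Adherence) has no collider blocking it and no conditioned non-collider, so it is open.
Try {Biomarker, Treatment}:
  P1: blocked at chain node Biomarker ∈ conditioning set.
  P2: blocked at fork node Biomarker ∈ conditioning set.
  P3: blocked at fork node Biomarker ∈ conditioning set.
  P4: blocked at fork node Treatment ∈ conditioning set.
{Biomarker, Treatment} contains no descendant of Dosage and blocks every backdoor path.
Every element of {Biomarker, Treatment} is needed (dropping Biomarker leaves P1 open; dropping Treatment leaves P4 open), so no proper subset is valid.
Among all size-2 subsets of the eligible variables, only {Biomarker, Treatment} blocks every backdoor path, so it is the unique smallest valid adjustment set.

{Biomarker, Treatment}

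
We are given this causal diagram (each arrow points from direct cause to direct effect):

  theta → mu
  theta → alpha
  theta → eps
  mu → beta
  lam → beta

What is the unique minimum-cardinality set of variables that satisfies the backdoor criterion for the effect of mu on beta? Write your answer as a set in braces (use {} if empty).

Variables eligible for adjustment (non-descendants of mu, excluding mu and beta): {alpha, eps, lam, theta}.
Backdoor paths from mu to beta:
  (none)
With no backdoor paths the empty set already satisfies the criterion, and it is trivially minimal.

{}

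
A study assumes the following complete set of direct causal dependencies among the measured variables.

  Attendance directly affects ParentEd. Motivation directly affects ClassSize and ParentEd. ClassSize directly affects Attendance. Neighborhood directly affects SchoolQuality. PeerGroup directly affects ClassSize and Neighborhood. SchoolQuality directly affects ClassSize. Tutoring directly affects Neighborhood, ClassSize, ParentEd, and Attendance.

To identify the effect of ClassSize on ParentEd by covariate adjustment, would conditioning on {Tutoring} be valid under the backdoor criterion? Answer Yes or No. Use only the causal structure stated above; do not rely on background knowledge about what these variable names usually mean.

No

Backdoor paths from ClassSize to ParentEd (paths whose first edge points into ClassSize):
  P1: ClassSize <- PeerGroup -> Neighborhood <- Tutoring -> Attendance -> ParentEd
  P2: ClassSize <- PeerGroup -> Neighborhood <- Tutoring -> ParentEd
  P3: ClassSize <- Motivation -> ParentEd
  P4: ClassSize <- Tutoring -> Attendance -> ParentEd
  P5: ClassSize <- Tutoring -> ParentEd
  P6: ClassSize <- SchoolQuality <- Neighborhood <- Tutoring -> Attendance -> ParentEd
  P7: ClassSize <- SchoolQuality <- Neighborhood <- Tutoring -> ParentEd
Condition 1 (no descendant of ClassSize in the set): holds — descendants of ClassSize are {Attendance, ParentEd}; none are in {Tutoring}.
Condition 2 (every backdoor path blocked by {Tutoring}):
  P1: blocked at collider Neighborhood (neither it nor any descendant is in the conditioning set).
  P2: blocked at collider Neighborhood (neither it nor any descendant is in the conditioning set).
  P3: open — no interior node is in the conditioning set.
  P4: blocked at fork node Tutoring ∈ conditioning set.
  P5: blocked at fork node Tutoring ∈ conditioning set.
  P6: blocked at fork node Tutoring ∈ conditioning set.
  P7: blocked at fork node Tutoring ∈ conditioning set.
{Tutoring} does not satisfy the backdoor criterion.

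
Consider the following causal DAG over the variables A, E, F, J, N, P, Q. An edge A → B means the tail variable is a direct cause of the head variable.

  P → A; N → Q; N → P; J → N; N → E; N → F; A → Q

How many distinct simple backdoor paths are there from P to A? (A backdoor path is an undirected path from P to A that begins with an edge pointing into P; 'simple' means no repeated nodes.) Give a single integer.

1

A backdoor path from P to A is any simple undirected path whose first edge points into P (i.e. leaves P via a parent).
Parents of P: {N}.
Enumerating:
  P1: P <- N -> Q <- A
That exhausts the simple backdoor paths. Count: 1.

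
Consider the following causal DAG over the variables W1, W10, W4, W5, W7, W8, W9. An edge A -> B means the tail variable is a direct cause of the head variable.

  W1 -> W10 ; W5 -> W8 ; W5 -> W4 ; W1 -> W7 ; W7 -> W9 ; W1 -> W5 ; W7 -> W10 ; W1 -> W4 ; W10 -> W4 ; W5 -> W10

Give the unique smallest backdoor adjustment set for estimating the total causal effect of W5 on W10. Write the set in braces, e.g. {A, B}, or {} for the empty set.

Variables eligible for adjustment (non-descendants of W5, excluding W5 and W10): {W1, W7, W9}.
Backdoor paths from W5 to W10:
  P1: W5 <- W1 -> W7 -> W10
  P2: W5 <- W1 -> W10
  P3: W5 <- W1 -> W4 <- W10
The empty set is not sufficient: P1 (W5 <- W1 -> W7 -> W10) has no collider blocking it and no conditioned non-collider, so it is open.
Try {W1}:
  P1: blocked at fork node W1 ∈ conditioning set.
  P2: blocked at fork node W1 ∈ conditioning set.
  P3: blocked at fork node W1 ∈ conditioning set.
{W1} contains no descendant of W5 and blocks every backdoor path.
No other singleton works — e.g. {W7} leaves P2 open — so {W1} is the unique smallest valid adjustment set.

{W1}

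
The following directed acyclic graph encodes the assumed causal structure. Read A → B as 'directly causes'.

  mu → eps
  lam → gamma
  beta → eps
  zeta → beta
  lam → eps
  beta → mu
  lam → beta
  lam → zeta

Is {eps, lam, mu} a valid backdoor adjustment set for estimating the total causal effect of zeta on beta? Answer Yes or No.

Backdoor paths from zeta to beta (paths whose first edge points into zeta):
  P1: zeta <- lam -> beta
  P2: zeta <- lam -> eps <- beta
  P3: zeta <- lam -> eps <- mu <- beta
Condition 1 (no descendant of zeta in the set): FAILS — eps and mu are descendants of zeta.
Condition 2 (every backdoor path blocked by {eps, lam, mu}):
  P1: blocked at fork node lam ∈ conditioning set.
  P2: blocked at fork node lam ∈ conditioning set.
  P3: blocked at fork node lam ∈ conditioning set.
{eps, lam, mu} does not satisfy the backdoor criterion.

No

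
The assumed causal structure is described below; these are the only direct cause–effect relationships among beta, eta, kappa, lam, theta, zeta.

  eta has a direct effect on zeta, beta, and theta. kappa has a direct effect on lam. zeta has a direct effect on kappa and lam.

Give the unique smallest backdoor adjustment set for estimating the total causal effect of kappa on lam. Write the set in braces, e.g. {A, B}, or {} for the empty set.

{zeta}

Variables eligible for adjustment (non-descendants of kappa, excluding kappa and lam): {beta, eta, theta, zeta}.
Backdoor paths from kappa to lam:
  P1: kappa <- zeta -> lam
The empty set is not sufficient: P1 (kappa <- zeta -> lam) has no collider blocking it and no conditioned non-collider, so it is open.
Try {zeta}:
  P1: blocked at fork node zeta ∈ conditioning set.
{zeta} contains no descendant of kappa and blocks every backdoor path.
No other singleton works — e.g. {eta} leaves P1 open — so {zeta} is the unique smallest valid adjustment set.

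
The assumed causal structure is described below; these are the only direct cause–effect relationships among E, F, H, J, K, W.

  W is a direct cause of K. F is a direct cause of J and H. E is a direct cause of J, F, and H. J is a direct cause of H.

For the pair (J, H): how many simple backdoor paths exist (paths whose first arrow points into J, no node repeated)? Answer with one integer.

A backdoor path from J to H is any simple undirected path whose first edge points into J (i.e. leaves J via a parent).
Parents of J: {E, F}.
Enumerating:
  P1: J <- E -> F -> H
  P2: J <- E -> H
  P3: J <- F <- E -> H
  P4: J <- F -> H
That exhausts the simple backdoor paths. Count: 4.

4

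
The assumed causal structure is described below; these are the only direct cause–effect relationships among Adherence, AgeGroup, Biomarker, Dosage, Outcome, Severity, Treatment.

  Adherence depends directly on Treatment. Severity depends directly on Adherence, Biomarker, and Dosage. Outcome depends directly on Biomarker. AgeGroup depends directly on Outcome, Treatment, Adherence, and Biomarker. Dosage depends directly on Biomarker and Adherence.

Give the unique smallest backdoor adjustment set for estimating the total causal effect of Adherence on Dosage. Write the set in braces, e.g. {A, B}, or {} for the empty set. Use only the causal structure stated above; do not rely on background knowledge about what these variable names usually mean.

Variables eligible for adjustment (non-descendants of Adherence, excluding Adherence and Dosage): {Biomarker, Outcome, Treatment}.
Backdoor paths from Adherence to Dosage:
  P1: Adherence <- Treatment -> AgeGroup <- Biomarker -> Dosage
  P2: Adherence <- Treatment -> AgeGroup <- Biomarker -> Severity <- Dosage
  P3: Adherence <- Treatment -> AgeGroup <- Outcome <- Biomarker -> Dosage
  P4: Adherence <- Treatment -> AgeGroup <- Outcome <- Biomarker -> Severity <- Dosage
Each backdoor path contains an unconditioned collider, so every path is already blocked with the empty conditioning set:
  P1: blocked at collider AgeGroup (neither it nor any descendant is in the conditioning set).
  P2: blocked at collider AgeGroup (neither it nor any descendant is in the conditioning set).
  P3: blocked at collider AgeGroup (neither it nor any descendant is in the conditioning set).
  P4: blocked at collider AgeGroup (neither it nor any descendant is in the conditioning set).
The empty set is therefore the unique smallest valid set.

{}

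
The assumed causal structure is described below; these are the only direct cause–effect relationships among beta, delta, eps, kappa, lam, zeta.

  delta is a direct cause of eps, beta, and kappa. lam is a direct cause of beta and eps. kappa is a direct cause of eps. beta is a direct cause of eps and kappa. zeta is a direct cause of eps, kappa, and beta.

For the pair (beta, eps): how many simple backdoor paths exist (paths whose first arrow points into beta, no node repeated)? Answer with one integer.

A backdoor path from beta to eps is any simple undirected path whose first edge points into beta (i.e. leaves beta via a parent).
Parents of beta: {delta, lam, zeta}.
Enumerating:
  P1: beta <- delta -> kappa <- zeta -> eps
  P2: beta <- delta -> kappa -> eps
  P3: beta <- delta -> eps
  P4: beta <- lam -> eps
  P5: beta <- zeta -> kappa <- delta -> eps
  P6: beta <- zeta -> kappa -> eps
  P7: beta <- zeta -> eps
That exhausts the simple backdoor paths. Count: 7.

7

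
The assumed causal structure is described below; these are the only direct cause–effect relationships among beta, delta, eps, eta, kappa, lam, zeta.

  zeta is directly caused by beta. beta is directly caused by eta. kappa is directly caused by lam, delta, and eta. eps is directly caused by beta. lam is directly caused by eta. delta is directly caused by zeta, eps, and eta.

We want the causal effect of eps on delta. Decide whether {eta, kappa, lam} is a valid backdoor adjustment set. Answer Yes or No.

Backdoor paths from eps to delta (paths whose first edge points into eps):
  P1: eps <- beta <- eta -> delta
  P2: eps <- beta <- eta -> lam -> kappa <- delta
  P3: eps <- beta <- eta -> kappa <- delta
  P4: eps <- beta -> zeta -> delta
Condition 1 (no descendant of eps in the set): FAILS — kappa is a descendant of eps.
Condition 2 (every backdoor path blocked by {eta, kappa, lam}):
  P1: blocked at fork node eta ∈ conditioning set.
  P2: blocked at fork node eta ∈ conditioning set.
  P3: blocked at fork node eta ∈ conditioning set.
  P4: open — no interior node is in the conditioning set.
{eta, kappa, lam} does not satisfy the backdoor criterion.

No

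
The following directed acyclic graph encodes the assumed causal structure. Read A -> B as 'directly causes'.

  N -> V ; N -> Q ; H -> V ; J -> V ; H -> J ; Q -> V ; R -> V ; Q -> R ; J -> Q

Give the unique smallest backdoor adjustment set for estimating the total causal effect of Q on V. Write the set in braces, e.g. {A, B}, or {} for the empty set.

Variables eligible for adjustment (non-descendants of Q, excluding Q and V): {H, J, N}.
Backdoor paths from Q to V:
  P1: Q <- J <- H -> V
  P2: Q <- J -> V
  P3: Q <- N -> V
The empty set is not sufficient: P1 (Q <- J <- H -> V) has no collider blocking it and no conditioned non-collider, so it is open.
Try {J, N}:
  P1: blocked at chain node J ∈ conditioning set.
  P2: blocked at fork node J ∈ conditioning set.
  P3: blocked at fork node N ∈ conditioning set.
{J, N} contains no descendant of Q and blocks every backdoor path.
Every element of {J, N} is needed (dropping J leaves P1 open; dropping N leaves P3 open), so no proper subset is valid.
Among all size-2 subsets of the eligible variables, only {J, N} blocks every backdoor path, so it is the unique smallest valid adjustment set.

{J, N}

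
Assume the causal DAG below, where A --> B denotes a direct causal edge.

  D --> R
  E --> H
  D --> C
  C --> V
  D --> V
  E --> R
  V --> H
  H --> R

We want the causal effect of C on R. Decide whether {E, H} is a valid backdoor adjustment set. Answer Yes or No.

Backdoor paths from C to R (paths whose first edge points into C):
  P1: C <- D -> V -> H <- E -> R
  P2: C <- D -> V -> H -> R
  P3: C <- D -> R
Condition 1 (no descendant of C in the set): FAILS — H is a descendant of C.
Condition 2 (every backdoor path blocked by {E, H}):
  P1: blocked at fork node E ∈ conditioning set.
  P2: blocked at chain node H ∈ conditioning set.
  P3: open — no interior node is in the conditioning set.
{E, H} does not satisfy the backdoor criterion.

No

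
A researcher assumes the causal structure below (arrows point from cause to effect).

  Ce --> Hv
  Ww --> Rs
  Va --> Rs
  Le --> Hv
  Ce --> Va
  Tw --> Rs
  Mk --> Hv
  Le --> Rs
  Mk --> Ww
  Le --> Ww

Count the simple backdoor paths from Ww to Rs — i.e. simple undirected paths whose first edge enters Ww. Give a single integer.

4

A backdoor path from Ww to Rs is any simple undirected path whose first edge points into Ww (i.e. leaves Ww via a parent).
Parents of Ww: {Le, Mk}.
Enumerating:
  P1: Ww <- Mk -> Hv <- Le -> Rs
  P2: Ww <- Mk -> Hv <- Ce -> Va -> Rs
  P3: Ww <- Le -> Hv <- Ce -> Va -> Rs
  P4: Ww <- Le -> Rs
That exhausts the simple backdoor paths. Count: 4.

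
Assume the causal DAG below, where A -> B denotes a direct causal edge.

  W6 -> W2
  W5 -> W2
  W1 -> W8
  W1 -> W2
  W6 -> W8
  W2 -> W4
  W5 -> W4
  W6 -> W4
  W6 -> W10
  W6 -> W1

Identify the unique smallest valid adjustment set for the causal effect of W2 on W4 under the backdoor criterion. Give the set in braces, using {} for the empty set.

Variables eligible for adjustment (non-descendants of W2, excluding W2 and W4): {W1, W10, W5, W6, W8}.
Backdoor paths from W2 to W4:
  P1: W2 <- W6 -> W4
  P2: W2 <- W5 -> W4
  P3: W2 <- W1 <- W6 -> W4
  P4: W2 <- W1 -> W8 <- W6 -> W4
The empty set is not sufficient: P1 (W2 <- W6 -> W4) has no collider blocking it and no conditioned non-collider, so it is open.
Try {W5, W6}:
  P1: blocked at fork node W6 ∈ conditioning set.
  P2: blocked at fork node W5 ∈ conditioning set.
  P3: blocked at fork node W6 ∈ conditioning set.
  P4: blocked at collider W8 (neither it nor any descendant is in the conditioning set).
{W5, W6} contains no descendant of W2 and blocks every backdoor path.
Every element of {W5, W6} is needed (dropping W5 leaves P2 open; dropping W6 leaves P1 open), so no proper subset is valid.
Among all size-2 subsets of the eligible variables, only {W5, W6} blocks every backdoor path, so it is the unique smallest valid adjustment set.

{W5, W6}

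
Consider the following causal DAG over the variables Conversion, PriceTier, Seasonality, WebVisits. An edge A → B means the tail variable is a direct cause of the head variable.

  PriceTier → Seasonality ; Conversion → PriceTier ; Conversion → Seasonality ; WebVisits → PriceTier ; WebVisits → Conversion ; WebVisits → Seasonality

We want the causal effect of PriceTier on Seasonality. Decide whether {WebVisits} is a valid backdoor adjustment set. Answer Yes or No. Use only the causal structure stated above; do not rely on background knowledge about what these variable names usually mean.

No

Backdoor paths from PriceTier to Seasonality (paths whose first edge points into PriceTier):
  P1: PriceTier <- WebVisits -> Conversion -> Seasonality
  P2: PriceTier <- WebVisits -> Seasonality
  P3: PriceTier <- Conversion <- WebVisits -> Seasonality
  P4: PriceTier <- Conversion -> Seasonality
Condition 1 (no descendant of PriceTier in the set): holds — descendants of PriceTier are {Seasonality}; none are in {WebVisits}.
Condition 2 (every backdoor path blocked by {WebVisits}):
  P1: blocked at fork node WebVisits ∈ conditioning set.
  P2: blocked at fork node WebVisits ∈ conditioning set.
  P3: blocked at fork node WebVisits ∈ conditioning set.
  P4: open — no interior node is in the conditioning set.
{WebVisits} does not satisfy the backdoor criterion.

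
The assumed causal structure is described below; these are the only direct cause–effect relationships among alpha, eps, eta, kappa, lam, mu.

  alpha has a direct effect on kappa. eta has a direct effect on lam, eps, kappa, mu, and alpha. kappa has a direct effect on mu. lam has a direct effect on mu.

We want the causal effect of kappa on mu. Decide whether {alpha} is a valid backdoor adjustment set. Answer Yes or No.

Backdoor paths from kappa to mu (paths whose first edge points into kappa):
  P1: kappa <- eta -> lam -> mu
  P2: kappa <- eta -> mu
  P3: kappa <- alpha <- eta -> lam -> mu
  P4: kappa <- alpha <- eta -> mu
Condition 1 (no descendant of kappa in the set): holds — descendants of kappa are {mu}; none are in {alpha}.
Condition 2 (every backdoor path blocked by {alpha}):
  P1: open — no interior node is in the conditioning set.
  P2: open — no interior node is in the conditioning set.
  P3: blocked at chain node alpha ∈ conditioning set.
  P4: blocked at chain node alpha ∈ conditioning set.
{alpha} does not satisfy the backdoor criterion.

No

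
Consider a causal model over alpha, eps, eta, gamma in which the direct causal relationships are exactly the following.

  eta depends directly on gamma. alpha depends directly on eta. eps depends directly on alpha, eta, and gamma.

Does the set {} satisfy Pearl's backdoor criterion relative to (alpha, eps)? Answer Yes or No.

Backdoor paths from alpha to eps (paths whose first edge points into alpha):
  P1: alpha <- eta <- gamma -> eps
  P2: alpha <- eta -> eps
Condition 1 (no descendant of alpha in the set): holds — descendants of alpha are {eps}; none are in {}.
Condition 2 (every backdoor path blocked by {}):
  P1: open — no interior node is in the conditioning set.
  P2: open — no interior node is in the conditioning set.
{} does not satisfy the backdoor criterion.

No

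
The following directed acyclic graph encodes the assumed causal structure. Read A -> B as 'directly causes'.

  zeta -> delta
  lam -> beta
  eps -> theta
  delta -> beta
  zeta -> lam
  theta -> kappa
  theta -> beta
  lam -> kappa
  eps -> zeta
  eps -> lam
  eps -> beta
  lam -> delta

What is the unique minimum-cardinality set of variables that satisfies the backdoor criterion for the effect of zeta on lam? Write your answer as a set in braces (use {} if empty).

Variables eligible for adjustment (non-descendants of zeta, excluding zeta and lam): {eps, theta}.
Backdoor paths from zeta to lam:
  P1: zeta <- eps -> theta -> kappa <- lam
  P2: zeta <- eps -> theta -> beta <- lam
  P3: zeta <- eps -> theta -> beta <- delta <- lam
  P4: zeta <- eps -> lam
  P5: zeta <- eps -> beta <- theta -> kappa <- lam
  P6: zeta <- eps -> beta <- lam
  P7: zeta <- eps -> beta <- delta <- lam
The empty set is not sufficient: P4 (zeta <- eps -> lam) has no collider blocking it and no conditioned non-collider, so it is open.
Try {eps}:
  P1: blocked at fork node eps ∈ conditioning set.
  P2: blocked at fork node eps ∈ conditioning set.
  P3: blocked at fork node eps ∈ conditioning set.
  P4: blocked at fork node eps ∈ conditioning set.
  P5: blocked at fork node eps ∈ conditioning set.
  P6: blocked at fork node eps ∈ conditioning set.
  P7: blocked at fork node eps ∈ conditioning set.
{eps} contains no descendant of zeta and blocks every backdoor path.
No other singleton works — e.g. {theta} leaves P4 open — so {eps} is the unique smallest valid adjustment set.

{eps}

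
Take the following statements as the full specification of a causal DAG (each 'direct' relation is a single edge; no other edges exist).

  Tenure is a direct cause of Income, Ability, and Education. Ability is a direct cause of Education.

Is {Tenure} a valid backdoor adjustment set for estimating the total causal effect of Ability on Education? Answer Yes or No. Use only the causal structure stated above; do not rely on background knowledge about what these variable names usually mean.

Backdoor paths from Ability to Education (paths whose first edge points into Ability):
  P1: Ability <- Tenure -> Education
Condition 1 (no descendant of Ability in the set): holds — descendants of Ability are {Education}; none are in {Tenure}.
Condition 2 (every backdoor path blocked by {Tenure}):
  P1: blocked at fork node Tenure ∈ conditioning set.
{Tenure} satisfies the backdoor criterion.

Yes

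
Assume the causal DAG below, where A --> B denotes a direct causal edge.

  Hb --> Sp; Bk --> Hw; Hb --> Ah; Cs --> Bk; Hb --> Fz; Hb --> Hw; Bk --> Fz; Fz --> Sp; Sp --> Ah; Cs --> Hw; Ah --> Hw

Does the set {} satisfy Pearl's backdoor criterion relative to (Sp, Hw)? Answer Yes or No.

No

Backdoor paths from Sp to Hw (paths whose first edge points into Sp):
  P1: Sp <- Hb -> Fz <- Bk <- Cs -> Hw
  P2: Sp <- Hb -> Fz <- Bk -> Hw
  P3: Sp <- Hb -> Ah -> Hw
  P4: Sp <- Hb -> Hw
  P5: Sp <- Fz <- Hb -> Ah -> Hw
  P6: Sp <- Fz <- Hb -> Hw
  P7: Sp <- Fz <- Bk <- Cs -> Hw
  P8: Sp <- Fz <- Bk -> Hw
Condition 1 (no descendant of Sp in the set): holds — descendants of Sp are {Ah, Hw}; none are in {}.
Condition 2 (every backdoor path blocked by {}):
  P1: blocked at collider Fz (neither it nor any descendant is in the conditioning set).
  P2: blocked at collider Fz (neither it nor any descendant is in the conditioning set).
  P3: open — no interior node is in the conditioning set.
  P4: open — no interior node is in the conditioning set.
  P5: open — no interior node is in the conditioning set.
  P6: open — no interior node is in the conditioning set.
  P7: open — no interior node is in the conditioning set.
  P8: open — no interior node is in the conditioning set.
{} does not satisfy the backdoor criterion.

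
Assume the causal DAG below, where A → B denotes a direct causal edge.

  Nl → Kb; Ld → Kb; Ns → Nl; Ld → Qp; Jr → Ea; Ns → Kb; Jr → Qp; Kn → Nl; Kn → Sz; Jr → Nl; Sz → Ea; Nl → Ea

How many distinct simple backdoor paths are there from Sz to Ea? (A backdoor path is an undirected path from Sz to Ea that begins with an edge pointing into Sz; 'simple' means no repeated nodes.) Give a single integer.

4

A backdoor path from Sz to Ea is any simple undirected path whose first edge points into Sz (i.e. leaves Sz via a parent).
Parents of Sz: {Kn}.
Enumerating:
  P1: Sz <- Kn -> Nl <- Ns -> Kb <- Ld -> Qp <- Jr -> Ea
  P2: Sz <- Kn -> Nl <- Jr -> Ea
  P3: Sz <- Kn -> Nl -> Kb <- Ld -> Qp <- Jr -> Ea
  P4: Sz <- Kn -> Nl -> Ea
That exhausts the simple backdoor paths. Count: 4.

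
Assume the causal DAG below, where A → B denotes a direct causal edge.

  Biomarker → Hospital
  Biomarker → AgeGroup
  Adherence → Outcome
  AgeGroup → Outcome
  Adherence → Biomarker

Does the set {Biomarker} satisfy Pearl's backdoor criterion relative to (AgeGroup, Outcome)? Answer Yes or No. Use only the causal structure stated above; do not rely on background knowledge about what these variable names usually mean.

Yes

Backdoor paths from AgeGroup to Outcome (paths whose first edge points into AgeGroup):
  P1: AgeGroup <- Biomarker <- Adherence -> Outcome
Condition 1 (no descendant of AgeGroup in the set): holds — descendants of AgeGroup are {Outcome}; none are in {Biomarker}.
Condition 2 (every backdoor path blocked by {Biomarker}):
  P1: blocked at chain node Biomarker ∈ conditioning set.
{Biomarker} satisfies the backdoor criterion.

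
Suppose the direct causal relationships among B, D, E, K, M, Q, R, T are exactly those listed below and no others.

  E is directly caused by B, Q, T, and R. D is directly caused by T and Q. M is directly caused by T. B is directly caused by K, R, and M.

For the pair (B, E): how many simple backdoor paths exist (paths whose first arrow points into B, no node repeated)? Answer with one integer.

A backdoor path from B to E is any simple undirected path whose first edge points into B (i.e. leaves B via a parent).
Parents of B: {K, M, R}.
Enumerating:
  P1: B <- M <- T -> D <- Q -> E
  P2: B <- M <- T -> E
  P3: B <- R -> E
That exhausts the simple backdoor paths. Count: 3.

3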